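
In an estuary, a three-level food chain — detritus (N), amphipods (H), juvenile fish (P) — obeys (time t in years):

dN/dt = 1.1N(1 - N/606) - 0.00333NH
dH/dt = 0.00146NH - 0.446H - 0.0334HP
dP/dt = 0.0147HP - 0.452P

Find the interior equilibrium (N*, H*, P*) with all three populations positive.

N* ≈ 550, H* ≈ 30.7, P* ≈ 10.7

From dP/dt = 0: 0.0147H* = 0.452, so H* = 30.7.
From dN/dt = 0: 1.1(1 - N*/606) = 0.00333·30.7, giving N* = 606·(1 - 0.0931) = 550.
From dH/dt = 0: 0.00146·550 - 0.446 = 0.0334P*, so P* = 0.356/0.0334 = 10.7.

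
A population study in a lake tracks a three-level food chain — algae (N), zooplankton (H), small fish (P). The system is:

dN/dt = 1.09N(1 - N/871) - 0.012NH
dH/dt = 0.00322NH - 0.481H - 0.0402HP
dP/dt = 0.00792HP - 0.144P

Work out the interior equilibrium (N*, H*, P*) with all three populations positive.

N* ≈ 697, H* ≈ 18.2, P* ≈ 43.8

From dP/dt = 0: 0.00792H* = 0.144, so H* = 18.2.
From dN/dt = 0: 1.09(1 - N*/871) = 0.012·18.2, giving N* = 871·(1 - 0.2) = 697.
From dH/dt = 0: 0.00322·697 - 0.481 = 0.0402P*, so P* = 1.76/0.0402 = 43.8.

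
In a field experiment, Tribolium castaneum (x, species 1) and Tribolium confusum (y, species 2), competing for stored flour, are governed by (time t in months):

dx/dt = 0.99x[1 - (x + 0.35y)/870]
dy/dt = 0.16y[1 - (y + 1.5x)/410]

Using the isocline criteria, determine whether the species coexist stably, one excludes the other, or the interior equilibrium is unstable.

Compare the nullcline intercepts: K1/α12 = 870/0.35 = 2490 > K2 = 410; K2/α21 = 410/1.5 = 273 < K1 = 870.
Since the inequalities point opposite ways, species 1 can invade but species 2 cannot.

species 1 excludes species 2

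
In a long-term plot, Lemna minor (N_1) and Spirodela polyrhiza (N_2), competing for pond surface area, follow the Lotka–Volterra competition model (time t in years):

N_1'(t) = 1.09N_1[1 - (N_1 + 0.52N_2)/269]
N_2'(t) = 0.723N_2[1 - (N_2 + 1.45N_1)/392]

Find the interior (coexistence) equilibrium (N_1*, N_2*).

N_1* ≈ 265, N_2* ≈ 7.93

Setting both brackets to zero gives the nullclines N_1 + 0.52N_2 = 269 and 1.45N_1 + N_2 = 392.
Substituting N_2 = 392 - 1.45N_1 into the first: N_1(1 - 0.52·1.45) = 269 - 0.52·392.
So N_1* = 65.2/0.246 = 265, and then N_2* = 392 - 1.45·265 = 7.93.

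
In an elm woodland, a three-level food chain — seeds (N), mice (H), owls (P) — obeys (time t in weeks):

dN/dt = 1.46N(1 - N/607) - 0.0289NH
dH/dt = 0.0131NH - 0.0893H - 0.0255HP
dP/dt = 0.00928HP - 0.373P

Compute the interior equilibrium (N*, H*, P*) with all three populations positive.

From dP/dt = 0: 0.00928H* = 0.373, so H* = 40.2.
From dN/dt = 0: 1.46(1 - N*/607) = 0.0289·40.2, giving N* = 607·(1 - 0.796) = 124.
From dH/dt = 0: 0.0131·124 - 0.0893 = 0.0255P*, so P* = 1.54/0.0255 = 60.2.

N* ≈ 124, H* ≈ 40.2, P* ≈ 60.2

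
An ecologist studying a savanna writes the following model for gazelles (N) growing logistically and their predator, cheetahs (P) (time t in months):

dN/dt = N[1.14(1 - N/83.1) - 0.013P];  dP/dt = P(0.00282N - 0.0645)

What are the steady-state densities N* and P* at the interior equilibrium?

N* ≈ 22.9, P* ≈ 63.6

From dP/dt = 0 with P > 0: 0.00282N* = 0.0645, so N* = 22.9.
Substitute into dN/dt = 0: 1.14(1 - 22.9/83.1) = 0.013P*.
The bracket is 0.725, giving P* = 0.826/0.013 = 63.6.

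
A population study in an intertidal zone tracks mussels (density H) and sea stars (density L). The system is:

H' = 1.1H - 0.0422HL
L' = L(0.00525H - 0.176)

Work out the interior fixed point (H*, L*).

H* ≈ 33.5, L* ≈ 26.1

Set dL/dt = 0 with L > 0: 0.00525H - 0.176 = 0, so H* = 0.176/0.00525 = 33.5.
Set dH/dt = 0 with H > 0: 1.1 - 0.0422L = 0, so L* = 1.1/0.0422 = 26.1.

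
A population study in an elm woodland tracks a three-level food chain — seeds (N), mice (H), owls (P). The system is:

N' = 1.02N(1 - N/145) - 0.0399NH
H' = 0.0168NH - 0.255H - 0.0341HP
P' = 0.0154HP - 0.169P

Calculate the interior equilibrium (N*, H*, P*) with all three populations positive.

From dP/dt = 0: 0.0154H* = 0.169, so H* = 11.
From dN/dt = 0: 1.02(1 - N*/145) = 0.0399·11, giving N* = 145·(1 - 0.429) = 82.8.
From dH/dt = 0: 0.0168·82.8 - 0.255 = 0.0341P*, so P* = 1.14/0.0341 = 33.3.

N* ≈ 82.8, H* ≈ 11, P* ≈ 33.3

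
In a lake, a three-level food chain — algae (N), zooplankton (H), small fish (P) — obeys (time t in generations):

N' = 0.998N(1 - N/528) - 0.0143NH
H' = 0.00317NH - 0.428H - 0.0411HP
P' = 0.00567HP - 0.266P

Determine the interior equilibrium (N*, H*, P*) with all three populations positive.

From dP/dt = 0: 0.00567H* = 0.266, so H* = 46.9.
From dN/dt = 0: 0.998(1 - N*/528) = 0.0143·46.9, giving N* = 528·(1 - 0.672) = 173.
From dH/dt = 0: 0.00317·173 - 0.428 = 0.0411P*, so P* = 0.121/0.0411 = 2.94.

N* ≈ 173, H* ≈ 46.9, P* ≈ 2.94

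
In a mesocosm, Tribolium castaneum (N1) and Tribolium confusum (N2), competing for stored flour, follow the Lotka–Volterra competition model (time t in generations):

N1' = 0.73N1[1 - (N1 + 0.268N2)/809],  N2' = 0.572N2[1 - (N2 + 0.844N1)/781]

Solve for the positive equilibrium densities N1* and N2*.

N1* ≈ 775, N2* ≈ 127

Setting both brackets to zero gives the nullclines N1 + 0.268N2 = 809 and 0.844N1 + N2 = 781.
Substituting N2 = 781 - 0.844N1 into the first: N1(1 - 0.268·0.844) = 809 - 0.268·781.
So N1* = 600/0.774 = 775, and then N2* = 781 - 0.844·775 = 127.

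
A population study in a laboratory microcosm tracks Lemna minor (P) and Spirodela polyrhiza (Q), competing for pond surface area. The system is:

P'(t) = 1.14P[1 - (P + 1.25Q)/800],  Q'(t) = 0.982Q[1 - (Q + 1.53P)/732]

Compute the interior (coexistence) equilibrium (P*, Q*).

Setting both brackets to zero gives the nullclines P + 1.25Q = 800 and 1.53P + Q = 732.
Substituting Q = 732 - 1.53P into the first: P(1 - 1.25·1.53) = 800 - 1.25·732.
So P* = -115/-0.913 = 126, and then Q* = 732 - 1.53·126 = 539.

P* ≈ 126, Q* ≈ 539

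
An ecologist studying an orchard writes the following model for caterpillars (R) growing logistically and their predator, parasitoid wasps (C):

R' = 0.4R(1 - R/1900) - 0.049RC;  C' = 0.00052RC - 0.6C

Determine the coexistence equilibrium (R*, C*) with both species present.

R* ≈ 1150, C* ≈ 3.21

From dC/dt = 0 with C > 0: 0.00052R* = 0.6, so R* = 1150.
Substitute into dR/dt = 0: 0.4(1 - 1150/1900) = 0.049C*.
The bracket is 0.393, giving C* = 0.157/0.049 = 3.21.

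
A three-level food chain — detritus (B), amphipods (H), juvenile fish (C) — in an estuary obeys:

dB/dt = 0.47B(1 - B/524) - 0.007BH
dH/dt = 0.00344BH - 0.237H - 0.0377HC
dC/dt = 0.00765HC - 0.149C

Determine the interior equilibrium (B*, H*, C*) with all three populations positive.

From dC/dt = 0: 0.00765H* = 0.149, so H* = 19.5.
From dB/dt = 0: 0.47(1 - B*/524) = 0.007·19.5, giving B* = 524·(1 - 0.29) = 372.
From dH/dt = 0: 0.00344·372 - 0.237 = 0.0377C*, so C* = 1.04/0.0377 = 27.7.

B* ≈ 372, H* ≈ 19.5, C* ≈ 27.7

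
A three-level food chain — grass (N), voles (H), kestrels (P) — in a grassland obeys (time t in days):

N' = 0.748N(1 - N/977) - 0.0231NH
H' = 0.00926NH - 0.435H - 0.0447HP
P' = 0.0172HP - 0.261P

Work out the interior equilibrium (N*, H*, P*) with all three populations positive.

N* ≈ 519, H* ≈ 15.2, P* ≈ 97.8

From dP/dt = 0: 0.0172H* = 0.261, so H* = 15.2.
From dN/dt = 0: 0.748(1 - N*/977) = 0.0231·15.2, giving N* = 977·(1 - 0.469) = 519.
From dH/dt = 0: 0.00926·519 - 0.435 = 0.0447P*, so P* = 4.37/0.0447 = 97.8.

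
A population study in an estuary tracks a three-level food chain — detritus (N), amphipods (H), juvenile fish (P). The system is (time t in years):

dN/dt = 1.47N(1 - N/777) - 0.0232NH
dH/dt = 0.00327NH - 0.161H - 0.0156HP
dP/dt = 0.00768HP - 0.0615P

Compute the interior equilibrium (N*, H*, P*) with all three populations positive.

From dP/dt = 0: 0.00768H* = 0.0615, so H* = 8.01.
From dN/dt = 0: 1.47(1 - N*/777) = 0.0232·8.01, giving N* = 777·(1 - 0.126) = 679.
From dH/dt = 0: 0.00327·679 - 0.161 = 0.0156P*, so P* = 2.06/0.0156 = 132.

N* ≈ 679, H* ≈ 8.01, P* ≈ 132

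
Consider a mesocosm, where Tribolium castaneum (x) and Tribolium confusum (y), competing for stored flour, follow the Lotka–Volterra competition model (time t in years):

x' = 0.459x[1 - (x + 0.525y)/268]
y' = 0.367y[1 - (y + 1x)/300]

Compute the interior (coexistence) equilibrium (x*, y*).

Setting both brackets to zero gives the nullclines x + 0.525y = 268 and 1x + y = 300.
Substituting y = 300 - 1x into the first: x(1 - 0.525·1) = 268 - 0.525·300.
So x* = 110/0.475 = 233, and then y* = 300 - 1·233 = 67.4.

x* ≈ 233, y* ≈ 67.4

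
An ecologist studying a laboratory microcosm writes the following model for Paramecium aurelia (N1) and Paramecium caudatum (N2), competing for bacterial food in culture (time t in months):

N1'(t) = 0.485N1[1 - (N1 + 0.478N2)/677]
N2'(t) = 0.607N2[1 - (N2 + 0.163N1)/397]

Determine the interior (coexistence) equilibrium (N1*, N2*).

Setting both brackets to zero gives the nullclines N1 + 0.478N2 = 677 and 0.163N1 + N2 = 397.
Substituting N2 = 397 - 0.163N1 into the first: N1(1 - 0.478·0.163) = 677 - 0.478·397.
So N1* = 487/0.922 = 528, and then N2* = 397 - 0.163·528 = 311.

N1* ≈ 528, N2* ≈ 311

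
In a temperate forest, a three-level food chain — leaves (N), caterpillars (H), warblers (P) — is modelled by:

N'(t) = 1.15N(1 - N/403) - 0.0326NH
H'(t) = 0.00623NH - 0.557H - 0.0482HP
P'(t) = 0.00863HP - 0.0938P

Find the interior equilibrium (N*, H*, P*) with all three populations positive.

From dP/dt = 0: 0.00863H* = 0.0938, so H* = 10.9.
From dN/dt = 0: 1.15(1 - N*/403) = 0.0326·10.9, giving N* = 403·(1 - 0.308) = 279.
From dH/dt = 0: 0.00623·279 - 0.557 = 0.0482P*, so P* = 1.18/0.0482 = 24.5.

N* ≈ 279, H* ≈ 10.9, P* ≈ 24.5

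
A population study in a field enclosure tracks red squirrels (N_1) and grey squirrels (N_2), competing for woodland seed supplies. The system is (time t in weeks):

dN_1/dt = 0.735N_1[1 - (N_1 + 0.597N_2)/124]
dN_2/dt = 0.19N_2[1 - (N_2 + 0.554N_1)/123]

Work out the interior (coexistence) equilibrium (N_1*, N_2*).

Setting both brackets to zero gives the nullclines N_1 + 0.597N_2 = 124 and 0.554N_1 + N_2 = 123.
Substituting N_2 = 123 - 0.554N_1 into the first: N_1(1 - 0.597·0.554) = 124 - 0.597·123.
So N_1* = 50.6/0.669 = 75.6, and then N_2* = 123 - 0.554·75.6 = 81.1.

N_1* ≈ 75.6, N_2* ≈ 81.1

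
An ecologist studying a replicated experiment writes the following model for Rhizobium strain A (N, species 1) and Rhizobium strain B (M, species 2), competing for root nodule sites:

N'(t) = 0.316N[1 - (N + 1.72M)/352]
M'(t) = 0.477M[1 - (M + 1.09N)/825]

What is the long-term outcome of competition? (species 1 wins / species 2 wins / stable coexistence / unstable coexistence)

species 2 excludes species 1

Compare the nullcline intercepts: K1/α12 = 352/1.72 = 205 < K2 = 825; K2/α21 = 825/1.09 = 757 > K1 = 352.
Since the inequalities point opposite ways, species 2 can invade but species 1 cannot.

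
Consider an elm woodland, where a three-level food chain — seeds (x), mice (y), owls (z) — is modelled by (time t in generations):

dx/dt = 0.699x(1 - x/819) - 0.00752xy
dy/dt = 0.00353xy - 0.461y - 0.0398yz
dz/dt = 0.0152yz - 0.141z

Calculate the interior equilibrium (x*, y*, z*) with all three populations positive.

x* ≈ 737, y* ≈ 9.28, z* ≈ 53.8

From dz/dt = 0: 0.0152y* = 0.141, so y* = 9.28.
From dx/dt = 0: 0.699(1 - x*/819) = 0.00752·9.28, giving x* = 819·(1 - 0.0998) = 737.
From dy/dt = 0: 0.00353·737 - 0.461 = 0.0398z*, so z* = 2.14/0.0398 = 53.8.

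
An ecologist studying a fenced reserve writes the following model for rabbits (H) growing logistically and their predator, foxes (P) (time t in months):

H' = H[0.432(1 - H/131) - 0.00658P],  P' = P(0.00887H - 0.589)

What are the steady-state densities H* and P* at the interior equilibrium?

From dP/dt = 0 with P > 0: 0.00887H* = 0.589, so H* = 66.4.
Substitute into dH/dt = 0: 0.432(1 - 66.4/131) = 0.00658P*.
The bracket is 0.493, giving P* = 0.213/0.00658 = 32.4.

H* ≈ 66.4, P* ≈ 32.4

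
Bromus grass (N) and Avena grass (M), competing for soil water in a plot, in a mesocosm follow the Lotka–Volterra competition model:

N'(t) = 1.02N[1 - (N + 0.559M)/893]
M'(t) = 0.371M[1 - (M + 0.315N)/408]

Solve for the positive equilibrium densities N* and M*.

N* ≈ 807, M* ≈ 154

Setting both brackets to zero gives the nullclines N + 0.559M = 893 and 0.315N + M = 408.
Substituting M = 408 - 0.315N into the first: N(1 - 0.559·0.315) = 893 - 0.559·408.
So N* = 665/0.824 = 807, and then M* = 408 - 0.315·807 = 154.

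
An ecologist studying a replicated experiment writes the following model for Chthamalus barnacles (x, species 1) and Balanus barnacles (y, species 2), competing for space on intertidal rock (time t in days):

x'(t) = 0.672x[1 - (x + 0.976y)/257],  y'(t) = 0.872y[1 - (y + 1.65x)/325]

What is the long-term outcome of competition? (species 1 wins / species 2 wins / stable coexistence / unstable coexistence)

Compare the nullcline intercepts: K1/α12 = 257/0.976 = 263 < K2 = 325; K2/α21 = 325/1.65 = 197 < K1 = 257.
Since both are reversed, neither can invade when rare; the interior point is a saddle.

unstable coexistence (outcome depends on initial conditions)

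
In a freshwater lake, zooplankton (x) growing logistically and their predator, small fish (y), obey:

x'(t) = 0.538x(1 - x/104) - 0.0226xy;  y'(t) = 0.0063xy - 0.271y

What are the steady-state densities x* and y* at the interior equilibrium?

x* ≈ 43, y* ≈ 14

From dy/dt = 0 with y > 0: 0.0063x* = 0.271, so x* = 43.
Substitute into dx/dt = 0: 0.538(1 - 43/104) = 0.0226y*.
The bracket is 0.586, giving y* = 0.315/0.0226 = 14.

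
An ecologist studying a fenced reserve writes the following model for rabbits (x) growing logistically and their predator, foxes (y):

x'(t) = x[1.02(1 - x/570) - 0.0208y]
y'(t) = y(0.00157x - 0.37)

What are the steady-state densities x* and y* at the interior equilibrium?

x* ≈ 236, y* ≈ 28.8

From dy/dt = 0 with y > 0: 0.00157x* = 0.37, so x* = 236.
Substitute into dx/dt = 0: 1.02(1 - 236/570) = 0.0208y*.
The bracket is 0.587, giving y* = 0.598/0.0208 = 28.8.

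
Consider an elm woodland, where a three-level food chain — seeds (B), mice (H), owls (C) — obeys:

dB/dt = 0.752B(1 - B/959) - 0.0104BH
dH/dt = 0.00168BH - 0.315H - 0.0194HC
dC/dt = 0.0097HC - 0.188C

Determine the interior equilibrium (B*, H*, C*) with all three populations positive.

From dC/dt = 0: 0.0097H* = 0.188, so H* = 19.4.
From dB/dt = 0: 0.752(1 - B*/959) = 0.0104·19.4, giving B* = 959·(1 - 0.268) = 702.
From dH/dt = 0: 0.00168·702 - 0.315 = 0.0194C*, so C* = 0.864/0.0194 = 44.6.

B* ≈ 702, H* ≈ 19.4, C* ≈ 44.6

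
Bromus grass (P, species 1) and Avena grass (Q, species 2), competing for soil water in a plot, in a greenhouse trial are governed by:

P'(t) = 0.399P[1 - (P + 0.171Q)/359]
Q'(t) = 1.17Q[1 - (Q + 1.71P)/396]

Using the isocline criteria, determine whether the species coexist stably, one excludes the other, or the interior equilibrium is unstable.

Compare the nullcline intercepts: K1/α12 = 359/0.171 = 2100 > K2 = 396; K2/α21 = 396/1.71 = 232 < K1 = 359.
Since the inequalities point opposite ways, species 1 can invade but species 2 cannot.

species 1 excludes species 2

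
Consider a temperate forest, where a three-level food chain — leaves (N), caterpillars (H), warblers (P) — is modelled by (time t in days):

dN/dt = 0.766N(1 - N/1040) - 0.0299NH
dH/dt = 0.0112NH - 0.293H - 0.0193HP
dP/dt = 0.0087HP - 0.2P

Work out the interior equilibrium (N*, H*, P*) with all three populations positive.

From dP/dt = 0: 0.0087H* = 0.2, so H* = 23.
From dN/dt = 0: 0.766(1 - N*/1040) = 0.0299·23, giving N* = 1040·(1 - 0.897) = 107.
From dH/dt = 0: 0.0112·107 - 0.293 = 0.0193P*, so P* = 0.903/0.0193 = 46.8.

N* ≈ 107, H* ≈ 23, P* ≈ 46.8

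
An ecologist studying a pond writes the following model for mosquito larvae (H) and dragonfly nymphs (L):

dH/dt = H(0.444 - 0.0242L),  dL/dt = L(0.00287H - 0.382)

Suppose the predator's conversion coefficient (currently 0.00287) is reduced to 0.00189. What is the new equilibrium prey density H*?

H* ≈ 202

At the interior fixed point, setting dL/dt = 0 with L > 0 fixes H* = (predator death rate)/(HL coefficient) — independent of the other coefficients.
With the change, H* = 0.382/0.00189 = 202; it rises from 133.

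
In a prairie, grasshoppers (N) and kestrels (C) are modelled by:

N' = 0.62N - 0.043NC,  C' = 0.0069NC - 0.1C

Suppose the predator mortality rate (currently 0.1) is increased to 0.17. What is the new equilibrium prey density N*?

N* ≈ 24.6

At the interior fixed point, setting dC/dt = 0 with C > 0 fixes N* = (predator death rate)/(NC coefficient) — independent of the other coefficients.
With the change, N* = 0.17/0.0069 = 24.6; it rises from 14.5.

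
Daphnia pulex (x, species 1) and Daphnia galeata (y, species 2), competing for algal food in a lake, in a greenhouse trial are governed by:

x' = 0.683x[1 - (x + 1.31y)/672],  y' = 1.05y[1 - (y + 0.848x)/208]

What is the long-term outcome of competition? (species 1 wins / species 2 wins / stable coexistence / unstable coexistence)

species 1 excludes species 2

Compare the nullcline intercepts: K1/α12 = 672/1.31 = 513 > K2 = 208; K2/α21 = 208/0.848 = 245 < K1 = 672.
Since the inequalities point opposite ways, species 1 can invade but species 2 cannot.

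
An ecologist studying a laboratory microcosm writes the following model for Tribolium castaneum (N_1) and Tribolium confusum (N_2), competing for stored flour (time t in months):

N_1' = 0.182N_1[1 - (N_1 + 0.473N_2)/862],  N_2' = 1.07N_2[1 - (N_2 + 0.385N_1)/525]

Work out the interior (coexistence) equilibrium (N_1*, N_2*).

Setting both brackets to zero gives the nullclines N_1 + 0.473N_2 = 862 and 0.385N_1 + N_2 = 525.
Substituting N_2 = 525 - 0.385N_1 into the first: N_1(1 - 0.473·0.385) = 862 - 0.473·525.
So N_1* = 614/0.818 = 750, and then N_2* = 525 - 0.385·750 = 236.

N_1* ≈ 750, N_2* ≈ 236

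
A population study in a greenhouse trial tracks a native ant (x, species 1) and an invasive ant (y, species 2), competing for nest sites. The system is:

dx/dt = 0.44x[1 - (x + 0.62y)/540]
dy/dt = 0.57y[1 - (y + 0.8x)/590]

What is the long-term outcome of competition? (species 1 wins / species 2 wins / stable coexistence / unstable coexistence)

Compare the nullcline intercepts: K1/α12 = 540/0.62 = 871 > K2 = 590; K2/α21 = 590/0.8 = 738 > K1 = 540.
Since both inequalities hold, each species can invade when rare, so the interior equilibrium is stable.

stable coexistence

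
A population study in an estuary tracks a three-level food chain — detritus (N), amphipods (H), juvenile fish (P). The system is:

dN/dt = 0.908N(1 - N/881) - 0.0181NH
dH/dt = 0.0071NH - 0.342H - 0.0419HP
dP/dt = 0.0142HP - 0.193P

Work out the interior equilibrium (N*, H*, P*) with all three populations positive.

N* ≈ 642, H* ≈ 13.6, P* ≈ 101

From dP/dt = 0: 0.0142H* = 0.193, so H* = 13.6.
From dN/dt = 0: 0.908(1 - N*/881) = 0.0181·13.6, giving N* = 881·(1 - 0.271) = 642.
From dH/dt = 0: 0.0071·642 - 0.342 = 0.0419P*, so P* = 4.22/0.0419 = 101.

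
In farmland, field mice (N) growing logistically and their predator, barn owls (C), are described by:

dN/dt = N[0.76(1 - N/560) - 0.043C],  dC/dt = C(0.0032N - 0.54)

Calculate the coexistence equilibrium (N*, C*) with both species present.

From dC/dt = 0 with C > 0: 0.0032N* = 0.54, so N* = 169.
Substitute into dN/dt = 0: 0.76(1 - 169/560) = 0.043C*.
The bracket is 0.699, giving C* = 0.531/0.043 = 12.3.

N* ≈ 169, C* ≈ 12.3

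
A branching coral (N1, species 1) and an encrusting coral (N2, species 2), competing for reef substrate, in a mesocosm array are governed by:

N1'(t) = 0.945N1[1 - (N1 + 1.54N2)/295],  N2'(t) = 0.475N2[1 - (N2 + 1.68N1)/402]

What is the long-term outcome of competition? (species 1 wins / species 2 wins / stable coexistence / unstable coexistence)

unstable coexistence (outcome depends on initial conditions)

Compare the nullcline intercepts: K1/α12 = 295/1.54 = 192 < K2 = 402; K2/α21 = 402/1.68 = 239 < K1 = 295.
Since both are reversed, neither can invade when rare; the interior point is a saddle.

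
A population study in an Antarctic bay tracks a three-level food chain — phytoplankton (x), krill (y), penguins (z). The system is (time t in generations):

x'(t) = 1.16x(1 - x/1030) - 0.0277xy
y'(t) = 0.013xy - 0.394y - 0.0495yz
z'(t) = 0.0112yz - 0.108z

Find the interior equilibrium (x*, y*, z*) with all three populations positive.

x* ≈ 793, y* ≈ 9.64, z* ≈ 200

From dz/dt = 0: 0.0112y* = 0.108, so y* = 9.64.
From dx/dt = 0: 1.16(1 - x*/1030) = 0.0277·9.64, giving x* = 1030·(1 - 0.23) = 793.
From dy/dt = 0: 0.013·793 - 0.394 = 0.0495z*, so z* = 9.91/0.0495 = 200.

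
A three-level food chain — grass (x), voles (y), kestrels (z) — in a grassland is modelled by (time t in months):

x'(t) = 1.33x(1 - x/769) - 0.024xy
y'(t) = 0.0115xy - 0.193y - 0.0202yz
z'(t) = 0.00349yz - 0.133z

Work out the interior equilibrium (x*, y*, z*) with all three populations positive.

From dz/dt = 0: 0.00349y* = 0.133, so y* = 38.1.
From dx/dt = 0: 1.33(1 - x*/769) = 0.024·38.1, giving x* = 769·(1 - 0.688) = 240.
From dy/dt = 0: 0.0115·240 - 0.193 = 0.0202z*, so z* = 2.57/0.0202 = 127.

x* ≈ 240, y* ≈ 38.1, z* ≈ 127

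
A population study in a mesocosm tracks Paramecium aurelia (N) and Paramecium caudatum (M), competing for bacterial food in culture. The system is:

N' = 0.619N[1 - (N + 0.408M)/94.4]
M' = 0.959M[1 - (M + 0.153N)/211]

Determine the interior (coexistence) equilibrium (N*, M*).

Setting both brackets to zero gives the nullclines N + 0.408M = 94.4 and 0.153N + M = 211.
Substituting M = 211 - 0.153N into the first: N(1 - 0.408·0.153) = 94.4 - 0.408·211.
So N* = 8.31/0.938 = 8.87, and then M* = 211 - 0.153·8.87 = 210.

N* ≈ 8.87, M* ≈ 210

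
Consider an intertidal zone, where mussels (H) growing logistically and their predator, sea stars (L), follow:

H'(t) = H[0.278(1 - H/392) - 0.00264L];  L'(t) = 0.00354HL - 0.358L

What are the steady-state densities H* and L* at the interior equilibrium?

H* ≈ 101, L* ≈ 78.1

From dL/dt = 0 with L > 0: 0.00354H* = 0.358, so H* = 101.
Substitute into dH/dt = 0: 0.278(1 - 101/392) = 0.00264L*.
The bracket is 0.742, giving L* = 0.206/0.00264 = 78.1.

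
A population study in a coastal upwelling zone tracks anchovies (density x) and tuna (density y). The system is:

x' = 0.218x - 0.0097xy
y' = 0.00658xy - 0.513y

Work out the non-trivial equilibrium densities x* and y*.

Set dy/dt = 0 with y > 0: 0.00658x - 0.513 = 0, so x* = 0.513/0.00658 = 78.
Set dx/dt = 0 with x > 0: 0.218 - 0.0097y = 0, so y* = 0.218/0.0097 = 22.5.

x* ≈ 78, y* ≈ 22.5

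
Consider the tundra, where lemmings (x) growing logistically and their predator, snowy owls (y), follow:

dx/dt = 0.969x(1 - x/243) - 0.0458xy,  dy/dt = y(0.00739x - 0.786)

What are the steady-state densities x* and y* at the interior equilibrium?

x* ≈ 106, y* ≈ 11.9

From dy/dt = 0 with y > 0: 0.00739x* = 0.786, so x* = 106.
Substitute into dx/dt = 0: 0.969(1 - 106/243) = 0.0458y*.
The bracket is 0.562, giving y* = 0.545/0.0458 = 11.9.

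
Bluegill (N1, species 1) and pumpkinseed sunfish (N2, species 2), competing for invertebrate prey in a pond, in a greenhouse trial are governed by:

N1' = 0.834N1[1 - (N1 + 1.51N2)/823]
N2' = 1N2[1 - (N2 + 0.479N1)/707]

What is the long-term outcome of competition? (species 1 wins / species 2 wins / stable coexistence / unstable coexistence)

Compare the nullcline intercepts: K1/α12 = 823/1.51 = 545 < K2 = 707; K2/α21 = 707/0.479 = 1480 > K1 = 823.
Since the inequalities point opposite ways, species 2 can invade but species 1 cannot.

species 2 excludes species 1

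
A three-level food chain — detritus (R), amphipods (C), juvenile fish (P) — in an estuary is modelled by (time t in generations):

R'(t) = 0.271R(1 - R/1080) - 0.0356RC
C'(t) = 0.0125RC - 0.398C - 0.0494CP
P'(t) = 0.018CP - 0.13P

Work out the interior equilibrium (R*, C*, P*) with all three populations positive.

From dP/dt = 0: 0.018C* = 0.13, so C* = 7.22.
From dR/dt = 0: 0.271(1 - R*/1080) = 0.0356·7.22, giving R* = 1080·(1 - 0.949) = 55.4.
From dC/dt = 0: 0.0125·55.4 - 0.398 = 0.0494P*, so P* = 0.294/0.0494 = 5.95.

R* ≈ 55.4, C* ≈ 7.22, P* ≈ 5.95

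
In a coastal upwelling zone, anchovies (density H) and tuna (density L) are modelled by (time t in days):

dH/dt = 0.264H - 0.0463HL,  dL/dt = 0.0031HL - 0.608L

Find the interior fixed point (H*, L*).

H* ≈ 196, L* ≈ 5.7

Set dL/dt = 0 with L > 0: 0.0031H - 0.608 = 0, so H* = 0.608/0.0031 = 196.
Set dH/dt = 0 with H > 0: 0.264 - 0.0463L = 0, so L* = 0.264/0.0463 = 5.7.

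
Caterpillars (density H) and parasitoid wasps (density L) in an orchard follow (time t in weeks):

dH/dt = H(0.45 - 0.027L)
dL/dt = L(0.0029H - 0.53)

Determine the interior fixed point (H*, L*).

H* ≈ 183, L* ≈ 16.7

Set dL/dt = 0 with L > 0: 0.0029H - 0.53 = 0, so H* = 0.53/0.0029 = 183.
Set dH/dt = 0 with H > 0: 0.45 - 0.027L = 0, so L* = 0.45/0.027 = 16.7.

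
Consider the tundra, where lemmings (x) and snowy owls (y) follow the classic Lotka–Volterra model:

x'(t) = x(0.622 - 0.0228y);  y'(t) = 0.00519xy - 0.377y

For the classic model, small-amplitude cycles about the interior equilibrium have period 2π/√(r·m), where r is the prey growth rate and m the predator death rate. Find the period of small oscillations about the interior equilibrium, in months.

T ≈ 13 months

Here r = 0.622 and m = 0.377, so r·m = 0.234.
ω = √0.234 = 0.484 per month, hence T = 2π/ω ≈ 13 months.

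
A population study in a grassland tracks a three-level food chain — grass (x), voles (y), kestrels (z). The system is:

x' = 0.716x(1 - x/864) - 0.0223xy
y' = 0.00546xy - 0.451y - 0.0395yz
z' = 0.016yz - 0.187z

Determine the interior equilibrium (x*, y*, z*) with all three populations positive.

From dz/dt = 0: 0.016y* = 0.187, so y* = 11.7.
From dx/dt = 0: 0.716(1 - x*/864) = 0.0223·11.7, giving x* = 864·(1 - 0.364) = 549.
From dy/dt = 0: 0.00546·549 - 0.451 = 0.0395z*, so z* = 2.55/0.0395 = 64.5.

x* ≈ 549, y* ≈ 11.7, z* ≈ 64.5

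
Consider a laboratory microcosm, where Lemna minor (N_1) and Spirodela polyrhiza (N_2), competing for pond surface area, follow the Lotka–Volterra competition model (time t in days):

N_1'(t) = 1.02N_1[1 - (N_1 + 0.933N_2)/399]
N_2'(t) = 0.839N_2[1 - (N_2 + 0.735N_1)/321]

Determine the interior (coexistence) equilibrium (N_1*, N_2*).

N_1* ≈ 317, N_2* ≈ 88.3

Setting both brackets to zero gives the nullclines N_1 + 0.933N_2 = 399 and 0.735N_1 + N_2 = 321.
Substituting N_2 = 321 - 0.735N_1 into the first: N_1(1 - 0.933·0.735) = 399 - 0.933·321.
So N_1* = 99.5/0.314 = 317, and then N_2* = 321 - 0.735·317 = 88.3.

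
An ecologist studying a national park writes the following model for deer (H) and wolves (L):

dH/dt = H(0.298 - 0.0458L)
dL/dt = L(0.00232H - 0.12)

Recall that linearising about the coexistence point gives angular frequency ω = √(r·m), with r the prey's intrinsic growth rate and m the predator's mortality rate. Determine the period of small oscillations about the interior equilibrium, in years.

T ≈ 33.2 years

Here r = 0.298 and m = 0.12, so r·m = 0.0358.
ω = √0.0358 = 0.189 per year, hence T = 2π/ω ≈ 33.2 years.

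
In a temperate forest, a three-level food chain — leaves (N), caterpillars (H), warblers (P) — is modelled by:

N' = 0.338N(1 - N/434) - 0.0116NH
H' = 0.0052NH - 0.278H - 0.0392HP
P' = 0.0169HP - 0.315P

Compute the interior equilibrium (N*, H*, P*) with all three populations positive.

N* ≈ 156, H* ≈ 18.6, P* ≈ 13.7

From dP/dt = 0: 0.0169H* = 0.315, so H* = 18.6.
From dN/dt = 0: 0.338(1 - N*/434) = 0.0116·18.6, giving N* = 434·(1 - 0.64) = 156.
From dH/dt = 0: 0.0052·156 - 0.278 = 0.0392P*, so P* = 0.535/0.0392 = 13.7.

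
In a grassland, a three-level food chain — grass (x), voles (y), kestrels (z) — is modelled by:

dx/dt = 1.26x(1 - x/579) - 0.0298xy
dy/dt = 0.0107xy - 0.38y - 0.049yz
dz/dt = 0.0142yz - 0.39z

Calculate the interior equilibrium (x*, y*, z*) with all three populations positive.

From dz/dt = 0: 0.0142y* = 0.39, so y* = 27.5.
From dx/dt = 0: 1.26(1 - x*/579) = 0.0298·27.5, giving x* = 579·(1 - 0.65) = 203.
From dy/dt = 0: 0.0107·203 - 0.38 = 0.049z*, so z* = 1.79/0.049 = 36.6.

x* ≈ 203, y* ≈ 27.5, z* ≈ 36.6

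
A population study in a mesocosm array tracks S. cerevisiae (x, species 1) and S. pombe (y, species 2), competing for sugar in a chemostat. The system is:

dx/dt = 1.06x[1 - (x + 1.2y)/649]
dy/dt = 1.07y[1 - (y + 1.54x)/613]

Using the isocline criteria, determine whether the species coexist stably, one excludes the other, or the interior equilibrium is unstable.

Compare the nullcline intercepts: K1/α12 = 649/1.2 = 541 < K2 = 613; K2/α21 = 613/1.54 = 398 < K1 = 649.
Since both are reversed, neither can invade when rare; the interior point is a saddle.

unstable coexistence (outcome depends on initial conditions)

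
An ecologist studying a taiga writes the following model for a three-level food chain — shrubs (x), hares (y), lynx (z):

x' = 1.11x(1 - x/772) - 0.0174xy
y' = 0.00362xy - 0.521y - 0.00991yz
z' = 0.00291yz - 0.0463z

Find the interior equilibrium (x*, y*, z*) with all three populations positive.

From dz/dt = 0: 0.00291y* = 0.0463, so y* = 15.9.
From dx/dt = 0: 1.11(1 - x*/772) = 0.0174·15.9, giving x* = 772·(1 - 0.249) = 579.
From dy/dt = 0: 0.00362·579 - 0.521 = 0.00991z*, so z* = 1.58/0.00991 = 159.

x* ≈ 579, y* ≈ 15.9, z* ≈ 159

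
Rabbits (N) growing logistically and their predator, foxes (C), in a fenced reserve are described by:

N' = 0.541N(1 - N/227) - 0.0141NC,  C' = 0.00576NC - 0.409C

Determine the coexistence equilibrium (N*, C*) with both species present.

From dC/dt = 0 with C > 0: 0.00576N* = 0.409, so N* = 71.
Substitute into dN/dt = 0: 0.541(1 - 71/227) = 0.0141C*.
The bracket is 0.687, giving C* = 0.372/0.0141 = 26.4.

N* ≈ 71, C* ≈ 26.4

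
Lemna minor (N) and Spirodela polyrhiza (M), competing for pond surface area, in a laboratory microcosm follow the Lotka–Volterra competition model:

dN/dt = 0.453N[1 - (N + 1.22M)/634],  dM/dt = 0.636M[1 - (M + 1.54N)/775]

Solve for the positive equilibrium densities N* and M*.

Setting both brackets to zero gives the nullclines N + 1.22M = 634 and 1.54N + M = 775.
Substituting M = 775 - 1.54N into the first: N(1 - 1.22·1.54) = 634 - 1.22·775.
So N* = -312/-0.879 = 354, and then M* = 775 - 1.54·354 = 229.

N* ≈ 354, M* ≈ 229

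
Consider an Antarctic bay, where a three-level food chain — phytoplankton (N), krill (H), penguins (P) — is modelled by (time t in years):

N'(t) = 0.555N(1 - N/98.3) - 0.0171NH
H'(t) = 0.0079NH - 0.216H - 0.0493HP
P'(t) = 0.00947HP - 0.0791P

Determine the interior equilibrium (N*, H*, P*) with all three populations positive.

From dP/dt = 0: 0.00947H* = 0.0791, so H* = 8.35.
From dN/dt = 0: 0.555(1 - N*/98.3) = 0.0171·8.35, giving N* = 98.3·(1 - 0.257) = 73.
From dH/dt = 0: 0.0079·73 - 0.216 = 0.0493P*, so P* = 0.361/0.0493 = 7.32.

N* ≈ 73, H* ≈ 8.35, P* ≈ 7.32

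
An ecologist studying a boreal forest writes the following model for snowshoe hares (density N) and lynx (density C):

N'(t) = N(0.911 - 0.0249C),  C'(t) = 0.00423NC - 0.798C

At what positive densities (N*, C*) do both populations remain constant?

N* ≈ 189, C* ≈ 36.6

Set dC/dt = 0 with C > 0: 0.00423N - 0.798 = 0, so N* = 0.798/0.00423 = 189.
Set dN/dt = 0 with N > 0: 0.911 - 0.0249C = 0, so C* = 0.911/0.0249 = 36.6.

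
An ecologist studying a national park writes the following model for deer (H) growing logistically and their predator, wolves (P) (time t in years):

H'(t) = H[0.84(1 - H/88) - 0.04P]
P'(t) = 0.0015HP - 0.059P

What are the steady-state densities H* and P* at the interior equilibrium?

H* ≈ 39.3, P* ≈ 11.6

From dP/dt = 0 with P > 0: 0.0015H* = 0.059, so H* = 39.3.
Substitute into dH/dt = 0: 0.84(1 - 39.3/88) = 0.04P*.
The bracket is 0.553, giving P* = 0.465/0.04 = 11.6.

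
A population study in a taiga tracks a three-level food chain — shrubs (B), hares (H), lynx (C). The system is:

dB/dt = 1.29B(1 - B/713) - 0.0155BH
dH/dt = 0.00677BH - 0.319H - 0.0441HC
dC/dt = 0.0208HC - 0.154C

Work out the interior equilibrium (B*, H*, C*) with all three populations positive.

B* ≈ 650, H* ≈ 7.4, C* ≈ 92.5

From dC/dt = 0: 0.0208H* = 0.154, so H* = 7.4.
From dB/dt = 0: 1.29(1 - B*/713) = 0.0155·7.4, giving B* = 713·(1 - 0.089) = 650.
From dH/dt = 0: 0.00677·650 - 0.319 = 0.0441C*, so C* = 4.08/0.0441 = 92.5.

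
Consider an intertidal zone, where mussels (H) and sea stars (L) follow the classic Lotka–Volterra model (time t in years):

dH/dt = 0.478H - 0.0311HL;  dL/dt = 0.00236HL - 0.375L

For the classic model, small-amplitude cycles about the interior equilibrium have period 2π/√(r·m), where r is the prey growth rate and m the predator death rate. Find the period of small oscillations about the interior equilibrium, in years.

T ≈ 14.8 years

Here r = 0.478 and m = 0.375, so r·m = 0.179.
ω = √0.179 = 0.423 per year, hence T = 2π/ω ≈ 14.8 years.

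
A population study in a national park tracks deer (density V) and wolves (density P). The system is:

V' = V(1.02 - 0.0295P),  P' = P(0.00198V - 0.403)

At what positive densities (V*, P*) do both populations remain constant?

Set dP/dt = 0 with P > 0: 0.00198V - 0.403 = 0, so V* = 0.403/0.00198 = 204.
Set dV/dt = 0 with V > 0: 1.02 - 0.0295P = 0, so P* = 1.02/0.0295 = 34.6.

V* ≈ 204, P* ≈ 34.6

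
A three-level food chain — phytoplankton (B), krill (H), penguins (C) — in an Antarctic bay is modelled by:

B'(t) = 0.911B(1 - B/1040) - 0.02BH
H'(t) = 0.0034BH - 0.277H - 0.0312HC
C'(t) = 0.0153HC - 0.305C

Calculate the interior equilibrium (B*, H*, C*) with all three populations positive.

B* ≈ 585, H* ≈ 19.9, C* ≈ 54.9

From dC/dt = 0: 0.0153H* = 0.305, so H* = 19.9.
From dB/dt = 0: 0.911(1 - B*/1040) = 0.02·19.9, giving B* = 1040·(1 - 0.438) = 585.
From dH/dt = 0: 0.0034·585 - 0.277 = 0.0312C*, so C* = 1.71/0.0312 = 54.9.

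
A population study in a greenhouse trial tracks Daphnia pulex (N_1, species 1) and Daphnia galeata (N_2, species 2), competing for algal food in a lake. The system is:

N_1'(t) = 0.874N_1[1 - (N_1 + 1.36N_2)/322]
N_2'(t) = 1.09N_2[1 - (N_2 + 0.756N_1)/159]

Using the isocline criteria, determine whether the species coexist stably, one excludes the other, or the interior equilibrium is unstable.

species 1 excludes species 2

Compare the nullcline intercepts: K1/α12 = 322/1.36 = 237 > K2 = 159; K2/α21 = 159/0.756 = 210 < K1 = 322.
Since the inequalities point opposite ways, species 1 can invade but species 2 cannot.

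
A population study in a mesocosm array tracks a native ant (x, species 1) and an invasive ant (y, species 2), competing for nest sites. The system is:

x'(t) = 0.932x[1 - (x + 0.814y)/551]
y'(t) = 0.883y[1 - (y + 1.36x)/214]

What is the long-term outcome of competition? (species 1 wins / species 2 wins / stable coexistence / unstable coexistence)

Compare the nullcline intercepts: K1/α12 = 551/0.814 = 677 > K2 = 214; K2/α21 = 214/1.36 = 157 < K1 = 551.
Since the inequalities point opposite ways, species 1 can invade but species 2 cannot.

species 1 excludes species 2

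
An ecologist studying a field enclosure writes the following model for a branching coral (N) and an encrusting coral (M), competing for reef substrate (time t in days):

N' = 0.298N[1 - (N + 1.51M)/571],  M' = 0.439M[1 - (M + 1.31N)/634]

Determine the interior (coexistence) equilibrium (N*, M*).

N* ≈ 395, M* ≈ 117

Setting both brackets to zero gives the nullclines N + 1.51M = 571 and 1.31N + M = 634.
Substituting M = 634 - 1.31N into the first: N(1 - 1.51·1.31) = 571 - 1.51·634.
So N* = -386/-0.978 = 395, and then M* = 634 - 1.31·395 = 117.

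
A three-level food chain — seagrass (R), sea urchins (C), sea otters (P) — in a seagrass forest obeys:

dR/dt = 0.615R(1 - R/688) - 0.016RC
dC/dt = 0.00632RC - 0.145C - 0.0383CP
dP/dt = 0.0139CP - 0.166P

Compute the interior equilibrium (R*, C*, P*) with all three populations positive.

From dP/dt = 0: 0.0139C* = 0.166, so C* = 11.9.
From dR/dt = 0: 0.615(1 - R*/688) = 0.016·11.9, giving R* = 688·(1 - 0.311) = 474.
From dC/dt = 0: 0.00632·474 - 0.145 = 0.0383P*, so P* = 2.85/0.0383 = 74.5.

R* ≈ 474, C* ≈ 11.9, P* ≈ 74.5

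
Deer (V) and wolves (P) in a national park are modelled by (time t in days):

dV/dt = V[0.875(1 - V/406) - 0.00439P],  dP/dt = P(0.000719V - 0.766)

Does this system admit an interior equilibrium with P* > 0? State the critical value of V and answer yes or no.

The predator equation gives dP/dt > 0 only when V > 0.766/0.000719 = 1070.
Without the predator, V → K = 406. Since 406 < 1070, the predator cannot invade.

Threshold V = 1070; K < 1070, so no, the predator goes extinct.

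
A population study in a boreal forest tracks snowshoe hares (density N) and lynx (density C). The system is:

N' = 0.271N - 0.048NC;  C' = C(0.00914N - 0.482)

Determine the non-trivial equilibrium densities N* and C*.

Set dC/dt = 0 with C > 0: 0.00914N - 0.482 = 0, so N* = 0.482/0.00914 = 52.7.
Set dN/dt = 0 with N > 0: 0.271 - 0.048C = 0, so C* = 0.271/0.048 = 5.65.

N* ≈ 52.7, C* ≈ 5.65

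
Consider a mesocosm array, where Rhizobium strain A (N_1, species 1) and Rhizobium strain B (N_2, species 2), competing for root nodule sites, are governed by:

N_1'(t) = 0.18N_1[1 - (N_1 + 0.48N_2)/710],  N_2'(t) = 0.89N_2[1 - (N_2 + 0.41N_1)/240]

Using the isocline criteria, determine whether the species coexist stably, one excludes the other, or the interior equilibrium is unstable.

species 1 excludes species 2

Compare the nullcline intercepts: K1/α12 = 710/0.48 = 1480 > K2 = 240; K2/α21 = 240/0.41 = 585 < K1 = 710.
Since the inequalities point opposite ways, species 1 can invade but species 2 cannot.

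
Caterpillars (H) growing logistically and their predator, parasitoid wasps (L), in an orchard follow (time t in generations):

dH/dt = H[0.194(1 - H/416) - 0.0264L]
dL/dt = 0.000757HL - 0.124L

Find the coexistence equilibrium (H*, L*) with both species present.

H* ≈ 164, L* ≈ 4.45

From dL/dt = 0 with L > 0: 0.000757H* = 0.124, so H* = 164.
Substitute into dH/dt = 0: 0.194(1 - 164/416) = 0.0264L*.
The bracket is 0.606, giving L* = 0.118/0.0264 = 4.45.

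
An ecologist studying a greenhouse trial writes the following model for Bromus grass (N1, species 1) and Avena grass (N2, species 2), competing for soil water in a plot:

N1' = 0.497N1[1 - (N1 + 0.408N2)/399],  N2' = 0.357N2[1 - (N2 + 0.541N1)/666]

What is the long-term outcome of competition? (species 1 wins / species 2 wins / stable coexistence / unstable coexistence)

stable coexistence

Compare the nullcline intercepts: K1/α12 = 399/0.408 = 978 > K2 = 666; K2/α21 = 666/0.541 = 1230 > K1 = 399.
Since both inequalities hold, each species can invade when rare, so the interior equilibrium is stable.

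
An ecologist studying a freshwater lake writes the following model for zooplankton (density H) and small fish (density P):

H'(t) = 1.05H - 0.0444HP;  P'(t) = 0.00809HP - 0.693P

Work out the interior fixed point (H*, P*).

H* ≈ 85.7, P* ≈ 23.6

Set dP/dt = 0 with P > 0: 0.00809H - 0.693 = 0, so H* = 0.693/0.00809 = 85.7.
Set dH/dt = 0 with H > 0: 1.05 - 0.0444P = 0, so P* = 1.05/0.0444 = 23.6.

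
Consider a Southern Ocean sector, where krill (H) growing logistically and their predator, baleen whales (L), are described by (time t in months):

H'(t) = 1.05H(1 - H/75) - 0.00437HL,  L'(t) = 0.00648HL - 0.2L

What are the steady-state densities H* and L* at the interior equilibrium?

From dL/dt = 0 with L > 0: 0.00648H* = 0.2, so H* = 30.9.
Substitute into dH/dt = 0: 1.05(1 - 30.9/75) = 0.00437L*.
The bracket is 0.588, giving L* = 0.618/0.00437 = 141.

H* ≈ 30.9, L* ≈ 141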